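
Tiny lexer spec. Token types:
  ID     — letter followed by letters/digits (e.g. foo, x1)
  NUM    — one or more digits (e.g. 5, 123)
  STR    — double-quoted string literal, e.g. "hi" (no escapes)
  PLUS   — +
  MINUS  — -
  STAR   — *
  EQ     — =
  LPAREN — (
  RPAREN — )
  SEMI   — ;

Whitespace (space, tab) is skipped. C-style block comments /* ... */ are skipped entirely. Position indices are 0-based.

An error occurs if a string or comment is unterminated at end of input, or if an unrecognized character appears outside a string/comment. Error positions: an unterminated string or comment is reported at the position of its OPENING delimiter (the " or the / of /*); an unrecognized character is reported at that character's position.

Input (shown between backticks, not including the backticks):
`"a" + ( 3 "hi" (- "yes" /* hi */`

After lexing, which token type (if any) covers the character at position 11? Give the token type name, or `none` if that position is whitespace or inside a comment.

pos=0: enter STRING mode
pos=0: emit STR "a" (now at pos=3)
pos=4: emit PLUS '+'
pos=6: emit LPAREN '('
pos=8: emit NUM '3' (now at pos=9)
pos=10: enter STRING mode
pos=10: emit STR "hi" (now at pos=14)
pos=15: emit LPAREN '('
pos=16: emit MINUS '-'
pos=18: enter STRING mode
pos=18: emit STR "yes" (now at pos=23)
pos=24: enter COMMENT mode (saw '/*')
exit COMMENT mode (now at pos=32)
DONE. 8 tokens: [STR, PLUS, LPAREN, NUM, STR, LPAREN, MINUS, STR]
Position 11: char is 'h' -> STR

Answer: STR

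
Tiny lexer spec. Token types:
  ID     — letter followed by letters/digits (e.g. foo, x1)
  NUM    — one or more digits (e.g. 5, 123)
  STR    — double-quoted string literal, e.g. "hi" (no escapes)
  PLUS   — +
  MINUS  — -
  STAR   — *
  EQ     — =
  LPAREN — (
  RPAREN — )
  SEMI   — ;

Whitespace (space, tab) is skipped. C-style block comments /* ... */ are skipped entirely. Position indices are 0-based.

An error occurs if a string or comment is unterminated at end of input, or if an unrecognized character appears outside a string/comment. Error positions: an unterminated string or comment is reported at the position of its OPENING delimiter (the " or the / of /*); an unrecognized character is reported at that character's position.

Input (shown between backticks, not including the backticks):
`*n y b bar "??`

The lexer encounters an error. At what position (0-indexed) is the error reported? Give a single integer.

pos=0: emit STAR '*'
pos=1: emit ID 'n' (now at pos=2)
pos=3: emit ID 'y' (now at pos=4)
pos=5: emit ID 'b' (now at pos=6)
pos=7: emit ID 'bar' (now at pos=10)
pos=11: enter STRING mode
pos=11: ERROR — unterminated string

Answer: 11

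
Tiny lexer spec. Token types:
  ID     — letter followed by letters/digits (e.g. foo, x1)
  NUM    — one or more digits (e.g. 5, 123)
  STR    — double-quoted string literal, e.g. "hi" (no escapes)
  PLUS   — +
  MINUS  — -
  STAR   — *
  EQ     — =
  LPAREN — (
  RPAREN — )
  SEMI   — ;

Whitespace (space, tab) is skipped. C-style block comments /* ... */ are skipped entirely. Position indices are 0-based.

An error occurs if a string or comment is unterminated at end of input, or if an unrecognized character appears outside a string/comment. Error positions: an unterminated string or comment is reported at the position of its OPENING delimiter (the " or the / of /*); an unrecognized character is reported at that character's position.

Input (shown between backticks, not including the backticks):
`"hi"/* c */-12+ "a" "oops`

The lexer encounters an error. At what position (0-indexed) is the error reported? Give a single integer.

pos=0: enter STRING mode
pos=0: emit STR "hi" (now at pos=4)
pos=4: enter COMMENT mode (saw '/*')
exit COMMENT mode (now at pos=11)
pos=11: emit MINUS '-'
pos=12: emit NUM '12' (now at pos=14)
pos=14: emit PLUS '+'
pos=16: enter STRING mode
pos=16: emit STR "a" (now at pos=19)
pos=20: enter STRING mode
pos=20: ERROR — unterminated string

Answer: 20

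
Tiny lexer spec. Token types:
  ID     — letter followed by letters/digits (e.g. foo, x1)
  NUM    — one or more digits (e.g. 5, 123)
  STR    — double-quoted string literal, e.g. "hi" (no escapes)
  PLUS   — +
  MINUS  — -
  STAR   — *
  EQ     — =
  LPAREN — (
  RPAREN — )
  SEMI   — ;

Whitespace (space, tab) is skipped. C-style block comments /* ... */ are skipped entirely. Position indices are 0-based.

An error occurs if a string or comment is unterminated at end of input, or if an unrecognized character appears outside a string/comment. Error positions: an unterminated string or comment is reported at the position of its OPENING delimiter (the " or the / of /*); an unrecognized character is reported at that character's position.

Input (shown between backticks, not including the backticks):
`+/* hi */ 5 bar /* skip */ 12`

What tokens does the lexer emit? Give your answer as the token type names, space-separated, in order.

pos=0: emit PLUS '+'
pos=1: enter COMMENT mode (saw '/*')
exit COMMENT mode (now at pos=9)
pos=10: emit NUM '5' (now at pos=11)
pos=12: emit ID 'bar' (now at pos=15)
pos=16: enter COMMENT mode (saw '/*')
exit COMMENT mode (now at pos=26)
pos=27: emit NUM '12' (now at pos=29)
DONE. 4 tokens: [PLUS, NUM, ID, NUM]

Answer: PLUS NUM ID NUM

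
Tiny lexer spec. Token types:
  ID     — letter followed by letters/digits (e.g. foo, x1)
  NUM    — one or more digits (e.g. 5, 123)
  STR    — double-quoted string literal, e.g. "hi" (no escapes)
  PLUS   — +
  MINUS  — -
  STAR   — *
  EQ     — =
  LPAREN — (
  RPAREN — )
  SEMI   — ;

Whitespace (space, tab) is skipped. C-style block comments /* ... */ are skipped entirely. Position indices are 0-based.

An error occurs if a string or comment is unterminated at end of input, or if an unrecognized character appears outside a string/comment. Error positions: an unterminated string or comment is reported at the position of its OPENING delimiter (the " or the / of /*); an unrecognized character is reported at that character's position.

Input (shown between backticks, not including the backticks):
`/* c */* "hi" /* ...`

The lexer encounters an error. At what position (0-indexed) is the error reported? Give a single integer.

pos=0: enter COMMENT mode (saw '/*')
exit COMMENT mode (now at pos=7)
pos=7: emit STAR '*'
pos=9: enter STRING mode
pos=9: emit STR "hi" (now at pos=13)
pos=14: enter COMMENT mode (saw '/*')
pos=14: ERROR — unterminated comment (reached EOF)

Answer: 14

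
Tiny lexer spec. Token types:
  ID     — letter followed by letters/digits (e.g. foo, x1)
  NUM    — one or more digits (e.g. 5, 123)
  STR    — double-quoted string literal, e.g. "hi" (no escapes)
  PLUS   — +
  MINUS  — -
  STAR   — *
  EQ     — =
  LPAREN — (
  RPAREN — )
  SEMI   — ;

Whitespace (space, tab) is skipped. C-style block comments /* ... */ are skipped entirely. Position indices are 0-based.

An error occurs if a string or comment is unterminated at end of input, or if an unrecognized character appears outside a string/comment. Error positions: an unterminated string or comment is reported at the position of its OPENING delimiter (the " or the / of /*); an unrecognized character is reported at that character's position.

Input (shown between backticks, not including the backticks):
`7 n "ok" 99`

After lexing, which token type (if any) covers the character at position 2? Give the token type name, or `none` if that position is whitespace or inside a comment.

Answer: ID

Derivation:
pos=0: emit NUM '7' (now at pos=1)
pos=2: emit ID 'n' (now at pos=3)
pos=4: enter STRING mode
pos=4: emit STR "ok" (now at pos=8)
pos=9: emit NUM '99' (now at pos=11)
DONE. 4 tokens: [NUM, ID, STR, NUM]
Position 2: char is 'n' -> ID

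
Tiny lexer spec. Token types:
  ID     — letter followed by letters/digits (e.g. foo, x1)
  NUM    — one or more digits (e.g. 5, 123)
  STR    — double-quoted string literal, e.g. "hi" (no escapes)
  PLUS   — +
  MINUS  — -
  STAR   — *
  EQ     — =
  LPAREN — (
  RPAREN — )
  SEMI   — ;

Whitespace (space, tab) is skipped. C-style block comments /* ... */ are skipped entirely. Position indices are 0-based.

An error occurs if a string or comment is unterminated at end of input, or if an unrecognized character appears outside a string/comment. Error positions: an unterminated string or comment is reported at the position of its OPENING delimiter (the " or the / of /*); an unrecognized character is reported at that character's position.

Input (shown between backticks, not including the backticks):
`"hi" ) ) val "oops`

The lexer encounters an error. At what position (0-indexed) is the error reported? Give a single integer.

pos=0: enter STRING mode
pos=0: emit STR "hi" (now at pos=4)
pos=5: emit RPAREN ')'
pos=7: emit RPAREN ')'
pos=9: emit ID 'val' (now at pos=12)
pos=13: enter STRING mode
pos=13: ERROR — unterminated string

Answer: 13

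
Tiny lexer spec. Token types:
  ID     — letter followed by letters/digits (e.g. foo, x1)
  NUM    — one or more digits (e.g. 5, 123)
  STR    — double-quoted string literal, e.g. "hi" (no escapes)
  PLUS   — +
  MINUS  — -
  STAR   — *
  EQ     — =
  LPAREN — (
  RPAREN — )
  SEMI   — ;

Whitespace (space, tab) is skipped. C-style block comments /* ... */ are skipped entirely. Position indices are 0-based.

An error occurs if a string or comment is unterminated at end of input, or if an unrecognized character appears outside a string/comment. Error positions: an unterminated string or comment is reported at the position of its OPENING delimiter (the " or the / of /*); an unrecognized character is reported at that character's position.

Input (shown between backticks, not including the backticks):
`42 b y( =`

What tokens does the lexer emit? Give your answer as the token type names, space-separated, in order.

pos=0: emit NUM '42' (now at pos=2)
pos=3: emit ID 'b' (now at pos=4)
pos=5: emit ID 'y' (now at pos=6)
pos=6: emit LPAREN '('
pos=8: emit EQ '='
DONE. 5 tokens: [NUM, ID, ID, LPAREN, EQ]

Answer: NUM ID ID LPAREN EQ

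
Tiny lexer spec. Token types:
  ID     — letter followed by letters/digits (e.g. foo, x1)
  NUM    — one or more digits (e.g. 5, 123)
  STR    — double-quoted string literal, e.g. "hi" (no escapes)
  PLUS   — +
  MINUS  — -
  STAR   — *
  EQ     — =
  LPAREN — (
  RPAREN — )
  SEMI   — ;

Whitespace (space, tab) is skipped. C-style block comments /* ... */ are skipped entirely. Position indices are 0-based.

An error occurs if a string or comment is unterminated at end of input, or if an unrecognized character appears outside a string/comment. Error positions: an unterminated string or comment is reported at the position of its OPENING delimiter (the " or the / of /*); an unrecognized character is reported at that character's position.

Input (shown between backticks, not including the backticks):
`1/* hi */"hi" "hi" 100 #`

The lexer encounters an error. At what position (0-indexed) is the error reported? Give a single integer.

pos=0: emit NUM '1' (now at pos=1)
pos=1: enter COMMENT mode (saw '/*')
exit COMMENT mode (now at pos=9)
pos=9: enter STRING mode
pos=9: emit STR "hi" (now at pos=13)
pos=14: enter STRING mode
pos=14: emit STR "hi" (now at pos=18)
pos=19: emit NUM '100' (now at pos=22)
pos=23: ERROR — unrecognized char '#'

Answer: 23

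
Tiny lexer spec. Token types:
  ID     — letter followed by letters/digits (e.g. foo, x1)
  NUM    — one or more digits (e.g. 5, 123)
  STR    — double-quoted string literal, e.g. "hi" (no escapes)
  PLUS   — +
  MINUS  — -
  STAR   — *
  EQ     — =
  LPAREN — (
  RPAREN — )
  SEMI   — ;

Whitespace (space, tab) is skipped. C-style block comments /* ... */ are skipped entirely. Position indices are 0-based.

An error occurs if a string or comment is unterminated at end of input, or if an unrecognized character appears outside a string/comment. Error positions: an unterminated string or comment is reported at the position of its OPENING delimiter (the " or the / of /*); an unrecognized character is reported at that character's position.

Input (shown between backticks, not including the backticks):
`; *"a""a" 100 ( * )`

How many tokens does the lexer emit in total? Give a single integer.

Answer: 8

Derivation:
pos=0: emit SEMI ';'
pos=2: emit STAR '*'
pos=3: enter STRING mode
pos=3: emit STR "a" (now at pos=6)
pos=6: enter STRING mode
pos=6: emit STR "a" (now at pos=9)
pos=10: emit NUM '100' (now at pos=13)
pos=14: emit LPAREN '('
pos=16: emit STAR '*'
pos=18: emit RPAREN ')'
DONE. 8 tokens: [SEMI, STAR, STR, STR, NUM, LPAREN, STAR, RPAREN]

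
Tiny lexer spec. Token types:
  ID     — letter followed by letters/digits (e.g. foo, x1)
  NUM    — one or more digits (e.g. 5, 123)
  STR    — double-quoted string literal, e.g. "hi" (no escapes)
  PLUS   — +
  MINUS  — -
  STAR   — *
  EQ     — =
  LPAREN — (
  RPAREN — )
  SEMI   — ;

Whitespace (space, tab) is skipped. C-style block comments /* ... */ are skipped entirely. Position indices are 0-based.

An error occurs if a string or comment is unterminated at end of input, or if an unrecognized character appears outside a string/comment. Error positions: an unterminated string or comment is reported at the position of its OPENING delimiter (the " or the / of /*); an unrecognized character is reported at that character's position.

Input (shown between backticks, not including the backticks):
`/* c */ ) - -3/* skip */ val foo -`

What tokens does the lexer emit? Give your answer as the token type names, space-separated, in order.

pos=0: enter COMMENT mode (saw '/*')
exit COMMENT mode (now at pos=7)
pos=8: emit RPAREN ')'
pos=10: emit MINUS '-'
pos=12: emit MINUS '-'
pos=13: emit NUM '3' (now at pos=14)
pos=14: enter COMMENT mode (saw '/*')
exit COMMENT mode (now at pos=24)
pos=25: emit ID 'val' (now at pos=28)
pos=29: emit ID 'foo' (now at pos=32)
pos=33: emit MINUS '-'
DONE. 7 tokens: [RPAREN, MINUS, MINUS, NUM, ID, ID, MINUS]

Answer: RPAREN MINUS MINUS NUM ID ID MINUS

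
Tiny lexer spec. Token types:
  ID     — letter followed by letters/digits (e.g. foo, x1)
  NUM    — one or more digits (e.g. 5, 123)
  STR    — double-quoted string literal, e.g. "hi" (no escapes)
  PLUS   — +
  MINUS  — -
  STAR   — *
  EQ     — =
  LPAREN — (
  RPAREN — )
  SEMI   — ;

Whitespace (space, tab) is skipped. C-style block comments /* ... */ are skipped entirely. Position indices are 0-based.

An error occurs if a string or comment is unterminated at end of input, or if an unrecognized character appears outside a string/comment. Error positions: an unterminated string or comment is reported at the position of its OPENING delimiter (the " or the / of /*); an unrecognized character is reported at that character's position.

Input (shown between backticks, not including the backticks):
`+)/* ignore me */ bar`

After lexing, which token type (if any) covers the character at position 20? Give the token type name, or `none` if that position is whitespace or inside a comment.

Answer: ID

Derivation:
pos=0: emit PLUS '+'
pos=1: emit RPAREN ')'
pos=2: enter COMMENT mode (saw '/*')
exit COMMENT mode (now at pos=17)
pos=18: emit ID 'bar' (now at pos=21)
DONE. 3 tokens: [PLUS, RPAREN, ID]
Position 20: char is 'r' -> ID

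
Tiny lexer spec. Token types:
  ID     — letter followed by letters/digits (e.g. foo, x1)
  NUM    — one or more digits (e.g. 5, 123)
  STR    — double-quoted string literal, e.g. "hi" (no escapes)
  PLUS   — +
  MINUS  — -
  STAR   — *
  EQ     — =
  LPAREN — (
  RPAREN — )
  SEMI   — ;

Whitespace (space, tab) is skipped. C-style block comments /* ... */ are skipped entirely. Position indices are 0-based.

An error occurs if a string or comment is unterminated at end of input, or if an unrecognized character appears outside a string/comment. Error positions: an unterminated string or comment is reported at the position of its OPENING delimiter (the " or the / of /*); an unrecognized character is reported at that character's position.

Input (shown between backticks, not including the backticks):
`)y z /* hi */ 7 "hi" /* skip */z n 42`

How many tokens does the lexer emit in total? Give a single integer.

Answer: 8

Derivation:
pos=0: emit RPAREN ')'
pos=1: emit ID 'y' (now at pos=2)
pos=3: emit ID 'z' (now at pos=4)
pos=5: enter COMMENT mode (saw '/*')
exit COMMENT mode (now at pos=13)
pos=14: emit NUM '7' (now at pos=15)
pos=16: enter STRING mode
pos=16: emit STR "hi" (now at pos=20)
pos=21: enter COMMENT mode (saw '/*')
exit COMMENT mode (now at pos=31)
pos=31: emit ID 'z' (now at pos=32)
pos=33: emit ID 'n' (now at pos=34)
pos=35: emit NUM '42' (now at pos=37)
DONE. 8 tokens: [RPAREN, ID, ID, NUM, STR, ID, ID, NUM]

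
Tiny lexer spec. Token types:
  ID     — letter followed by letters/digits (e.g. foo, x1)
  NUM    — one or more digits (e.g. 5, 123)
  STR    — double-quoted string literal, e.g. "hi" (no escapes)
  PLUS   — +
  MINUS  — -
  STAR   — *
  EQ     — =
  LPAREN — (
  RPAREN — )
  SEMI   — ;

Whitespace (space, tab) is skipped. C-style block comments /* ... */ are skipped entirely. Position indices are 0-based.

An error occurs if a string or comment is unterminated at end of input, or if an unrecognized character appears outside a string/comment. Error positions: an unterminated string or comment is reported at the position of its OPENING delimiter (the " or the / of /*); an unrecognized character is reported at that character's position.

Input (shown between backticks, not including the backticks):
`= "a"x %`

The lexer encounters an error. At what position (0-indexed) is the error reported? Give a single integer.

pos=0: emit EQ '='
pos=2: enter STRING mode
pos=2: emit STR "a" (now at pos=5)
pos=5: emit ID 'x' (now at pos=6)
pos=7: ERROR — unrecognized char '%'

Answer: 7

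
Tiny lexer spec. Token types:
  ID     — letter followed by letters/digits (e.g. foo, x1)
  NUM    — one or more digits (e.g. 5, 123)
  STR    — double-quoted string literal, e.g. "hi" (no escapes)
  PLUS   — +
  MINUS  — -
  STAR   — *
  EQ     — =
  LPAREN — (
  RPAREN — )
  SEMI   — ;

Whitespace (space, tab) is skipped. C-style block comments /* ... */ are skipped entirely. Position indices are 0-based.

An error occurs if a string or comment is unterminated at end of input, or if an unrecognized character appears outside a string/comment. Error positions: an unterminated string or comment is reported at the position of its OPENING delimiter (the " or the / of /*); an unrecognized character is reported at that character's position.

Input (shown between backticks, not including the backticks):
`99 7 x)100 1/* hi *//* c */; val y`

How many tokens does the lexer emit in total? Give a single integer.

pos=0: emit NUM '99' (now at pos=2)
pos=3: emit NUM '7' (now at pos=4)
pos=5: emit ID 'x' (now at pos=6)
pos=6: emit RPAREN ')'
pos=7: emit NUM '100' (now at pos=10)
pos=11: emit NUM '1' (now at pos=12)
pos=12: enter COMMENT mode (saw '/*')
exit COMMENT mode (now at pos=20)
pos=20: enter COMMENT mode (saw '/*')
exit COMMENT mode (now at pos=27)
pos=27: emit SEMI ';'
pos=29: emit ID 'val' (now at pos=32)
pos=33: emit ID 'y' (now at pos=34)
DONE. 9 tokens: [NUM, NUM, ID, RPAREN, NUM, NUM, SEMI, ID, ID]

Answer: 9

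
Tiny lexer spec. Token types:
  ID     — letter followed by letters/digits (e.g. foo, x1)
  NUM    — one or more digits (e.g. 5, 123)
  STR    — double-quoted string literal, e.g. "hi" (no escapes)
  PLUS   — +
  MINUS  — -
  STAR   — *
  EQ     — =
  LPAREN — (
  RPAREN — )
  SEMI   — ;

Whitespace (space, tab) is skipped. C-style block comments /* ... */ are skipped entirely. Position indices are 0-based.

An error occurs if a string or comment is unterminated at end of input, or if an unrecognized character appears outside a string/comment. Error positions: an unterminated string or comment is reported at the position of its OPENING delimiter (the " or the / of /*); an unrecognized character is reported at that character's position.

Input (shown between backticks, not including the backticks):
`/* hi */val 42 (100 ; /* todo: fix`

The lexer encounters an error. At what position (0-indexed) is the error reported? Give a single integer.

pos=0: enter COMMENT mode (saw '/*')
exit COMMENT mode (now at pos=8)
pos=8: emit ID 'val' (now at pos=11)
pos=12: emit NUM '42' (now at pos=14)
pos=15: emit LPAREN '('
pos=16: emit NUM '100' (now at pos=19)
pos=20: emit SEMI ';'
pos=22: enter COMMENT mode (saw '/*')
pos=22: ERROR — unterminated comment (reached EOF)

Answer: 22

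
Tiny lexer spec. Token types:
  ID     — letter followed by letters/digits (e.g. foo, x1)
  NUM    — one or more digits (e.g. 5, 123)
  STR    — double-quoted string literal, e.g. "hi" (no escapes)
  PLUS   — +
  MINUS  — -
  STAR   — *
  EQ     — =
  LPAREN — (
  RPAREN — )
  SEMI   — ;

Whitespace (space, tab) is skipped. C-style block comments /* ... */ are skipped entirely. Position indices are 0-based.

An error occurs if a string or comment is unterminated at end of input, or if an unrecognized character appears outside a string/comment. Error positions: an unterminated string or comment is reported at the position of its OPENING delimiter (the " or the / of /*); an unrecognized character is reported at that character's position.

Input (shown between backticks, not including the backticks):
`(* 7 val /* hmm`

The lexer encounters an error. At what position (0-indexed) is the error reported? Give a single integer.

Answer: 9

Derivation:
pos=0: emit LPAREN '('
pos=1: emit STAR '*'
pos=3: emit NUM '7' (now at pos=4)
pos=5: emit ID 'val' (now at pos=8)
pos=9: enter COMMENT mode (saw '/*')
pos=9: ERROR — unterminated comment (reached EOF)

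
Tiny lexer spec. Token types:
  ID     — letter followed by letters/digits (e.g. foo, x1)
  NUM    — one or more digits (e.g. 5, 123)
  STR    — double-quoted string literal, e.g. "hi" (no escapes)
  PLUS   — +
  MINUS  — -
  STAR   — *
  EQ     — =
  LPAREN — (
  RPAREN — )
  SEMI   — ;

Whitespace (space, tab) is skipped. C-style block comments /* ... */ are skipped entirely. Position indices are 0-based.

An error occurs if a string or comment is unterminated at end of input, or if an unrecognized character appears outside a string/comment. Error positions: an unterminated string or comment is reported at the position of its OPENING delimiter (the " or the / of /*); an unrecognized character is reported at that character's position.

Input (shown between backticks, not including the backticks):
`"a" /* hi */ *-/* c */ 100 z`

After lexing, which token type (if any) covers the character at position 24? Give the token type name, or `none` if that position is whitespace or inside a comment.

pos=0: enter STRING mode
pos=0: emit STR "a" (now at pos=3)
pos=4: enter COMMENT mode (saw '/*')
exit COMMENT mode (now at pos=12)
pos=13: emit STAR '*'
pos=14: emit MINUS '-'
pos=15: enter COMMENT mode (saw '/*')
exit COMMENT mode (now at pos=22)
pos=23: emit NUM '100' (now at pos=26)
pos=27: emit ID 'z' (now at pos=28)
DONE. 5 tokens: [STR, STAR, MINUS, NUM, ID]
Position 24: char is '0' -> NUM

Answer: NUM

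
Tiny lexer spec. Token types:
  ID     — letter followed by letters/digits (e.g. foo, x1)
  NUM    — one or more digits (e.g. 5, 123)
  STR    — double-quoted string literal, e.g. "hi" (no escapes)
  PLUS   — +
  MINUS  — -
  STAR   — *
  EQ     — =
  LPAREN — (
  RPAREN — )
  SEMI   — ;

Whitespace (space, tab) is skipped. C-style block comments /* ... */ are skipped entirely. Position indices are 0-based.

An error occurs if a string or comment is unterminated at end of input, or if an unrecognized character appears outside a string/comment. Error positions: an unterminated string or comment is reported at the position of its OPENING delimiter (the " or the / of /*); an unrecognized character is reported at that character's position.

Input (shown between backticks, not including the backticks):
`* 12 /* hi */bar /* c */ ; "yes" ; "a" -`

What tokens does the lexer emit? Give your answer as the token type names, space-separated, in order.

Answer: STAR NUM ID SEMI STR SEMI STR MINUS

Derivation:
pos=0: emit STAR '*'
pos=2: emit NUM '12' (now at pos=4)
pos=5: enter COMMENT mode (saw '/*')
exit COMMENT mode (now at pos=13)
pos=13: emit ID 'bar' (now at pos=16)
pos=17: enter COMMENT mode (saw '/*')
exit COMMENT mode (now at pos=24)
pos=25: emit SEMI ';'
pos=27: enter STRING mode
pos=27: emit STR "yes" (now at pos=32)
pos=33: emit SEMI ';'
pos=35: enter STRING mode
pos=35: emit STR "a" (now at pos=38)
pos=39: emit MINUS '-'
DONE. 8 tokens: [STAR, NUM, ID, SEMI, STR, SEMI, STR, MINUS]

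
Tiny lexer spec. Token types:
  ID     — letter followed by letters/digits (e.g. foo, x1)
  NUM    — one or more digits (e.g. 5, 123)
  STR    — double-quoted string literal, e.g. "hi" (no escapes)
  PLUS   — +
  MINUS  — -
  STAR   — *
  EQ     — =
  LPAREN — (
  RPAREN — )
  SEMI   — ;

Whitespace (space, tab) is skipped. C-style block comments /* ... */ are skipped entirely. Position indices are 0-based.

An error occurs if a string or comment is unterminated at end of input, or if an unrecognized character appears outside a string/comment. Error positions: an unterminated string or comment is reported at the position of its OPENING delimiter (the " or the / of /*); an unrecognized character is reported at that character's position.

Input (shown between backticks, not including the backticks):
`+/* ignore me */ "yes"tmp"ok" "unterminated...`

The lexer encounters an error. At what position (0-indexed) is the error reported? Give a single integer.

Answer: 30

Derivation:
pos=0: emit PLUS '+'
pos=1: enter COMMENT mode (saw '/*')
exit COMMENT mode (now at pos=16)
pos=17: enter STRING mode
pos=17: emit STR "yes" (now at pos=22)
pos=22: emit ID 'tmp' (now at pos=25)
pos=25: enter STRING mode
pos=25: emit STR "ok" (now at pos=29)
pos=30: enter STRING mode
pos=30: ERROR — unterminated string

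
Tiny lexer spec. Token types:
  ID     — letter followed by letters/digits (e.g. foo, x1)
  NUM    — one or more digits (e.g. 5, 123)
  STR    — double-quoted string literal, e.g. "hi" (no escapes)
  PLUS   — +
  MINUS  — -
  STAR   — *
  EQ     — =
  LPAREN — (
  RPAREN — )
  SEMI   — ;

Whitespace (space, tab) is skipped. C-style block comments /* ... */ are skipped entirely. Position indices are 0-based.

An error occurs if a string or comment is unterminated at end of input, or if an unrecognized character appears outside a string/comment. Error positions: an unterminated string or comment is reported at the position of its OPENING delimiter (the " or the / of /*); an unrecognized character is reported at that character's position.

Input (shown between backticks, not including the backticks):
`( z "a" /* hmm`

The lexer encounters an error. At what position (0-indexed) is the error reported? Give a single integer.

Answer: 8

Derivation:
pos=0: emit LPAREN '('
pos=2: emit ID 'z' (now at pos=3)
pos=4: enter STRING mode
pos=4: emit STR "a" (now at pos=7)
pos=8: enter COMMENT mode (saw '/*')
pos=8: ERROR — unterminated comment (reached EOF)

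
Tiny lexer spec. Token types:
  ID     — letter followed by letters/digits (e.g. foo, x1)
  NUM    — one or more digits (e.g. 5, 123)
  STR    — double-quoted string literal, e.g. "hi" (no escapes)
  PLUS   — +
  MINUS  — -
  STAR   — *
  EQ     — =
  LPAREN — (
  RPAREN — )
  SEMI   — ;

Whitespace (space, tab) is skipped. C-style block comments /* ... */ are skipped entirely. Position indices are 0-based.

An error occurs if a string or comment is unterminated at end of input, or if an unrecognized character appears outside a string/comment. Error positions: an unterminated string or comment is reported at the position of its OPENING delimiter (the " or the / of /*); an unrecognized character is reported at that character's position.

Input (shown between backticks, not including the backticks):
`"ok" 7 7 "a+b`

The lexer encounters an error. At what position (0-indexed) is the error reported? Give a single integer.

Answer: 9

Derivation:
pos=0: enter STRING mode
pos=0: emit STR "ok" (now at pos=4)
pos=5: emit NUM '7' (now at pos=6)
pos=7: emit NUM '7' (now at pos=8)
pos=9: enter STRING mode
pos=9: ERROR — unterminated string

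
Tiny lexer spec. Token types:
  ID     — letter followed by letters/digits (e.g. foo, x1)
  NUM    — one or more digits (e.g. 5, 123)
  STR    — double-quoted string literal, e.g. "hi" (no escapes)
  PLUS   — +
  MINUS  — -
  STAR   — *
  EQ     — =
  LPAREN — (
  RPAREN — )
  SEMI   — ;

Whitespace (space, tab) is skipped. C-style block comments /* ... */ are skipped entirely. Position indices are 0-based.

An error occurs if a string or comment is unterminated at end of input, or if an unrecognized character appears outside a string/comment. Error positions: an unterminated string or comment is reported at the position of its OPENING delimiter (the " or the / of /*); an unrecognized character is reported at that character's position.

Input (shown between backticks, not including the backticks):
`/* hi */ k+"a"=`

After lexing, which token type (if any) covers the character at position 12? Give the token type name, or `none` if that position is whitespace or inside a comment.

Answer: STR

Derivation:
pos=0: enter COMMENT mode (saw '/*')
exit COMMENT mode (now at pos=8)
pos=9: emit ID 'k' (now at pos=10)
pos=10: emit PLUS '+'
pos=11: enter STRING mode
pos=11: emit STR "a" (now at pos=14)
pos=14: emit EQ '='
DONE. 4 tokens: [ID, PLUS, STR, EQ]
Position 12: char is 'a' -> STR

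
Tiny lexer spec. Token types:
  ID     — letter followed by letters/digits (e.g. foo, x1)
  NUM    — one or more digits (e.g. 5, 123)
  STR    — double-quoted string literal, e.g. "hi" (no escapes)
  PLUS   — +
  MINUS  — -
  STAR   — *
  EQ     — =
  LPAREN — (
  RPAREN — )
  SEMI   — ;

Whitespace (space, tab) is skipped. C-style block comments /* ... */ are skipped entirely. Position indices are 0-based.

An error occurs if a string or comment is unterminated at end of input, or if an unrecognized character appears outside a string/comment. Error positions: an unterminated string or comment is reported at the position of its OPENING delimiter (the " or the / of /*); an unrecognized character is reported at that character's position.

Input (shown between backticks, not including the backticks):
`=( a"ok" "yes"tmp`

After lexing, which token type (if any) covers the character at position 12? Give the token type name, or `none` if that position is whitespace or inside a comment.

Answer: STR

Derivation:
pos=0: emit EQ '='
pos=1: emit LPAREN '('
pos=3: emit ID 'a' (now at pos=4)
pos=4: enter STRING mode
pos=4: emit STR "ok" (now at pos=8)
pos=9: enter STRING mode
pos=9: emit STR "yes" (now at pos=14)
pos=14: emit ID 'tmp' (now at pos=17)
DONE. 6 tokens: [EQ, LPAREN, ID, STR, STR, ID]
Position 12: char is 's' -> STR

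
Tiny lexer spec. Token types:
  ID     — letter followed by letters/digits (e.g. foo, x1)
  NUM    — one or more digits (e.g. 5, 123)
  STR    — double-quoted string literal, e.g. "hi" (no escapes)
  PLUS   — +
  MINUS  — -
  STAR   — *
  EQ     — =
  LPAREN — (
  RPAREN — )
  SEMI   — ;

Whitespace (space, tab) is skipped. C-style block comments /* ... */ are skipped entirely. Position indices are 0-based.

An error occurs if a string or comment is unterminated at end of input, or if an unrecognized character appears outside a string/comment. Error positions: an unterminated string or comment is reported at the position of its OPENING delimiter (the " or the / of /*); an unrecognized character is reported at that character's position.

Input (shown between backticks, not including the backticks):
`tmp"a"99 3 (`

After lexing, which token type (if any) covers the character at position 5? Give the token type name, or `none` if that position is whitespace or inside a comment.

pos=0: emit ID 'tmp' (now at pos=3)
pos=3: enter STRING mode
pos=3: emit STR "a" (now at pos=6)
pos=6: emit NUM '99' (now at pos=8)
pos=9: emit NUM '3' (now at pos=10)
pos=11: emit LPAREN '('
DONE. 5 tokens: [ID, STR, NUM, NUM, LPAREN]
Position 5: char is '"' -> STR

Answer: STR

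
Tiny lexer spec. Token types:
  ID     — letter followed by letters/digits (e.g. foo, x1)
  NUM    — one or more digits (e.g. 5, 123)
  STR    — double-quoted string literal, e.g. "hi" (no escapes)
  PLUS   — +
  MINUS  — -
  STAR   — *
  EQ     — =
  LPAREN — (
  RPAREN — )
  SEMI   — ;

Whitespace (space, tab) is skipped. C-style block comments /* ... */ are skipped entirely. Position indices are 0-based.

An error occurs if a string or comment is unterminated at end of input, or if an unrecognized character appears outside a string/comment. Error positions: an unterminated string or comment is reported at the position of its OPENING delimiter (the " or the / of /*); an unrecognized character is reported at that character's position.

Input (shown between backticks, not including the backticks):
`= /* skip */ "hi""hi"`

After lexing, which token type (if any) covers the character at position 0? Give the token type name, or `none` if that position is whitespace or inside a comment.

pos=0: emit EQ '='
pos=2: enter COMMENT mode (saw '/*')
exit COMMENT mode (now at pos=12)
pos=13: enter STRING mode
pos=13: emit STR "hi" (now at pos=17)
pos=17: enter STRING mode
pos=17: emit STR "hi" (now at pos=21)
DONE. 3 tokens: [EQ, STR, STR]
Position 0: char is '=' -> EQ

Answer: EQ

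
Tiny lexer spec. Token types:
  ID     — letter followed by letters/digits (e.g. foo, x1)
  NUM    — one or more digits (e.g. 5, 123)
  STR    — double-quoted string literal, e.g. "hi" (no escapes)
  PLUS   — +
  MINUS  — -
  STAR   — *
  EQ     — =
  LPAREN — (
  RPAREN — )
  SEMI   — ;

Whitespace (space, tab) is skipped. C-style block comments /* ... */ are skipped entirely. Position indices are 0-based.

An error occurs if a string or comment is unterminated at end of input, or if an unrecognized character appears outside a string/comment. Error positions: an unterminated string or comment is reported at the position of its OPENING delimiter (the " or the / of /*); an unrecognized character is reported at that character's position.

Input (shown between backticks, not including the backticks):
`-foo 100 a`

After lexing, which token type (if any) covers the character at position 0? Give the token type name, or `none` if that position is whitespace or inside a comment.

pos=0: emit MINUS '-'
pos=1: emit ID 'foo' (now at pos=4)
pos=5: emit NUM '100' (now at pos=8)
pos=9: emit ID 'a' (now at pos=10)
DONE. 4 tokens: [MINUS, ID, NUM, ID]
Position 0: char is '-' -> MINUS

Answer: MINUS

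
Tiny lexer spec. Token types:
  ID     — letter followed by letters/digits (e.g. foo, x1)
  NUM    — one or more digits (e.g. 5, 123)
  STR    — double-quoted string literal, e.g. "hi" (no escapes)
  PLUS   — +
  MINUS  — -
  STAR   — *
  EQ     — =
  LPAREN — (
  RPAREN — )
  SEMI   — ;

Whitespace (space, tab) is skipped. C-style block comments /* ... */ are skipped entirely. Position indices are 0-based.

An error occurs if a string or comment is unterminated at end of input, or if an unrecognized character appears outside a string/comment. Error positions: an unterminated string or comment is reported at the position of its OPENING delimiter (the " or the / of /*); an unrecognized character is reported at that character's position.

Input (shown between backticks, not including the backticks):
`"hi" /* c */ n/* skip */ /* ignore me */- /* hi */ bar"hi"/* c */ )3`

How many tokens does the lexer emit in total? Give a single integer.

Answer: 7

Derivation:
pos=0: enter STRING mode
pos=0: emit STR "hi" (now at pos=4)
pos=5: enter COMMENT mode (saw '/*')
exit COMMENT mode (now at pos=12)
pos=13: emit ID 'n' (now at pos=14)
pos=14: enter COMMENT mode (saw '/*')
exit COMMENT mode (now at pos=24)
pos=25: enter COMMENT mode (saw '/*')
exit COMMENT mode (now at pos=40)
pos=40: emit MINUS '-'
pos=42: enter COMMENT mode (saw '/*')
exit COMMENT mode (now at pos=50)
pos=51: emit ID 'bar' (now at pos=54)
pos=54: enter STRING mode
pos=54: emit STR "hi" (now at pos=58)
pos=58: enter COMMENT mode (saw '/*')
exit COMMENT mode (now at pos=65)
pos=66: emit RPAREN ')'
pos=67: emit NUM '3' (now at pos=68)
DONE. 7 tokens: [STR, ID, MINUS, ID, STR, RPAREN, NUM]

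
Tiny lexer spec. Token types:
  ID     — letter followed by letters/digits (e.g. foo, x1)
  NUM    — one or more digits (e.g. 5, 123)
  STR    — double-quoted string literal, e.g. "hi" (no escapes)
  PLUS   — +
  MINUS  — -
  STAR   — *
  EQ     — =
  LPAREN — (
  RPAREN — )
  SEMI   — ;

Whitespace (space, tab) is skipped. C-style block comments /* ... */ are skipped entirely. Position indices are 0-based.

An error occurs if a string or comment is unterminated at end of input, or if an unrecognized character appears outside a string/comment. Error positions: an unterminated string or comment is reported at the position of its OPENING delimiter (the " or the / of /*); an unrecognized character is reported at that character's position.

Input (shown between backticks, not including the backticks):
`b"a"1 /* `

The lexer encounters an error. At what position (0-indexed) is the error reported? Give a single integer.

Answer: 6

Derivation:
pos=0: emit ID 'b' (now at pos=1)
pos=1: enter STRING mode
pos=1: emit STR "a" (now at pos=4)
pos=4: emit NUM '1' (now at pos=5)
pos=6: enter COMMENT mode (saw '/*')
pos=6: ERROR — unterminated comment (reached EOF)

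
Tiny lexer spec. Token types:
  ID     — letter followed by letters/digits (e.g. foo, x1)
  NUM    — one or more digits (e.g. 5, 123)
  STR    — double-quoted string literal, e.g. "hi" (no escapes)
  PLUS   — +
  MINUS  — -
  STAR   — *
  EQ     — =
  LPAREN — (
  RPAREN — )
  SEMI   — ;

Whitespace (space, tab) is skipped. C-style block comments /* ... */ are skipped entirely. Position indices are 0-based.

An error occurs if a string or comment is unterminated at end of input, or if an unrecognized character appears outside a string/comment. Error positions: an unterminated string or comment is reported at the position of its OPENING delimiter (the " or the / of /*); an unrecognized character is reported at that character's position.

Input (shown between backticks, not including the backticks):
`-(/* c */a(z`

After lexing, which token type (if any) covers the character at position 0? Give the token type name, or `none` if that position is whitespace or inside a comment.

Answer: MINUS

Derivation:
pos=0: emit MINUS '-'
pos=1: emit LPAREN '('
pos=2: enter COMMENT mode (saw '/*')
exit COMMENT mode (now at pos=9)
pos=9: emit ID 'a' (now at pos=10)
pos=10: emit LPAREN '('
pos=11: emit ID 'z' (now at pos=12)
DONE. 5 tokens: [MINUS, LPAREN, ID, LPAREN, ID]
Position 0: char is '-' -> MINUS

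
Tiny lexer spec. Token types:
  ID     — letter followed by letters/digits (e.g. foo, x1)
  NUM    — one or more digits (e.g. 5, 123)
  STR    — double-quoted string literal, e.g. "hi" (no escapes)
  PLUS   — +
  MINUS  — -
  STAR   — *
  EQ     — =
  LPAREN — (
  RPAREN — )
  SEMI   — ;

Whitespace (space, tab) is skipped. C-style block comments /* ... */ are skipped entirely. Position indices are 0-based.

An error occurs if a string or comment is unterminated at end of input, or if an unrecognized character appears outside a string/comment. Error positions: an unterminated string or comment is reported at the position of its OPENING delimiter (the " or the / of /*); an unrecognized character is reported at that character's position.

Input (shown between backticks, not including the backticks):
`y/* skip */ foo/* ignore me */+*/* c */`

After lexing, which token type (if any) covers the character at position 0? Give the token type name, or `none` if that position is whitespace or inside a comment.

Answer: ID

Derivation:
pos=0: emit ID 'y' (now at pos=1)
pos=1: enter COMMENT mode (saw '/*')
exit COMMENT mode (now at pos=11)
pos=12: emit ID 'foo' (now at pos=15)
pos=15: enter COMMENT mode (saw '/*')
exit COMMENT mode (now at pos=30)
pos=30: emit PLUS '+'
pos=31: emit STAR '*'
pos=32: enter COMMENT mode (saw '/*')
exit COMMENT mode (now at pos=39)
DONE. 4 tokens: [ID, ID, PLUS, STAR]
Position 0: char is 'y' -> ID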